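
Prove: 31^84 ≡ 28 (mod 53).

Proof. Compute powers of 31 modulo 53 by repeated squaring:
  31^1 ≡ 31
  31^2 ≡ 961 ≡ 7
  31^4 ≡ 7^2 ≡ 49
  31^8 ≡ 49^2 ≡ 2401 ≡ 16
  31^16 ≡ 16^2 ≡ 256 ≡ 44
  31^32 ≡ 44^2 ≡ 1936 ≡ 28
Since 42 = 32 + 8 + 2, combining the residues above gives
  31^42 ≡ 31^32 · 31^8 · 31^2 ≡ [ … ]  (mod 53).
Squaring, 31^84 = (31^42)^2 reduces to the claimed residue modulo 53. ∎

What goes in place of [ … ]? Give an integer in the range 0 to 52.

9

Multiply the listed residues: 28 · 16 · 7 = 448 → 3136.
Reducing modulo 53: 3136 = 59·53 + 9, so 31^42 ≡ 9.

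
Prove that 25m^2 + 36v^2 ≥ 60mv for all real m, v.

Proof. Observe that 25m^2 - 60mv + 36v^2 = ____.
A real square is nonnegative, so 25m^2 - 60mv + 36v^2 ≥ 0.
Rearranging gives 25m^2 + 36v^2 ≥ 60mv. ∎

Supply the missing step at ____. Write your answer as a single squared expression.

(5m - 6v)^2

25m^2 - 60mv + 36v^2 is a perfect-square trinomial: the outer terms are (5m)^2 and (6v)^2, and the cross term is -2·5m·6v.
So 25m^2 - 60mv + 36v^2 = (5m - 6v)^2 ≥ 0.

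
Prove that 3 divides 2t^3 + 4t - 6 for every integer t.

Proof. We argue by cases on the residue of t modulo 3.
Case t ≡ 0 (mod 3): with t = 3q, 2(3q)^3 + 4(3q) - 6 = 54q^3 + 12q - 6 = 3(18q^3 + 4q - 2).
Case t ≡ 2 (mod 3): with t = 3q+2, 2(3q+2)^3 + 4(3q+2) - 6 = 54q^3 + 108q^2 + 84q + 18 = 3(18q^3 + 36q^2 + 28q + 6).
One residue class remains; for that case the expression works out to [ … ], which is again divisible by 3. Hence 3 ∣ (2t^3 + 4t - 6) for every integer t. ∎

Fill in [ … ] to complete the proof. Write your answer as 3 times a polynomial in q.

3(18q^3 + 18q^2 + 10q)

The residues treated are {0, 2}, so the missing case is t ≡ 1 (mod 3); write t = 3q+1.
Then 2(3q+1)^3 + 4(3q+1) - 6 = 54q^3 + 54q^2 + 30q = 3(18q^3 + 18q^2 + 10q).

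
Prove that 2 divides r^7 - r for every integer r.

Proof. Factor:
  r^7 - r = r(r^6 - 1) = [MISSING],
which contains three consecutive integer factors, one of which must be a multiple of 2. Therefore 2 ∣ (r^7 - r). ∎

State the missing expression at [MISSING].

(r - 1)r(r + 1)(r^4 + r^2 + 1)

r^6 - 1 = (r^2 - 1)(r^4 + r^2 + 1), and r^2 - 1 = (r-1)(r+1).
So r(r^6 - 1) = (r - 1)r(r + 1)(r^4 + r^2 + 1).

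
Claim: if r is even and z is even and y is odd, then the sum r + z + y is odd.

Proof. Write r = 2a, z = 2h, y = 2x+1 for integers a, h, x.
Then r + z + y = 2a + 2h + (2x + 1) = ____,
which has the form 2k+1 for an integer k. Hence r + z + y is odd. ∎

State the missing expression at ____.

2a + 2h + (2x + 1) = 2a + 2h + 2x + 1
= 2(a + h + x) + 1.
Since a + h + x is an integer, the sum is of the form 2k+1 for an integer k.

2(a + h + x) + 1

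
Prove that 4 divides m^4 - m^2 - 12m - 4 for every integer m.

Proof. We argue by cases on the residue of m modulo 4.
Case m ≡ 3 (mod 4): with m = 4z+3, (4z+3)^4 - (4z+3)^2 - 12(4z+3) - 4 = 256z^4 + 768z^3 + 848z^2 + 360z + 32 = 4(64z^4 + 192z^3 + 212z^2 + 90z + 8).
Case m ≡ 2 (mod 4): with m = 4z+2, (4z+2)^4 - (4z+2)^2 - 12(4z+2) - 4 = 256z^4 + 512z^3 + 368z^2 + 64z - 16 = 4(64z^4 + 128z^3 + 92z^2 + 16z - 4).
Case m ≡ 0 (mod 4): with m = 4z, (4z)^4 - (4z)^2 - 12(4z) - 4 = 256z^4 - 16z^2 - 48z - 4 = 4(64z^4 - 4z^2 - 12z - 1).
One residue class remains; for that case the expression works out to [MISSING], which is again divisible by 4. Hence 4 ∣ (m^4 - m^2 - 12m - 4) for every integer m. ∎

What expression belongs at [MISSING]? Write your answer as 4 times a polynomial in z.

The residues treated are {3, 2, 0}, so the missing case is m ≡ 1 (mod 4); write m = 4z+1.
Then (4z+1)^4 - (4z+1)^2 - 12(4z+1) - 4 = 256z^4 + 256z^3 + 80z^2 - 40z - 16 = 4(64z^4 + 64z^3 + 20z^2 - 10z - 4).

4(64z^4 + 64z^3 + 20z^2 - 10z - 4)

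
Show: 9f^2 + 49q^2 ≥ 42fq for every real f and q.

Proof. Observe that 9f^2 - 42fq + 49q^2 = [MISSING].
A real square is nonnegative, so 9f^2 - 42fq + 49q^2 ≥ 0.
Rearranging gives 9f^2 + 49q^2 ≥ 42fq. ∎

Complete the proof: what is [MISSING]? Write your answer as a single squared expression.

9f^2 - 42fq + 49q^2 is a perfect-square trinomial: the outer terms are (3f)^2 and (7q)^2, and the cross term is -2·3f·7q.
So 9f^2 - 42fq + 49q^2 = (3f - 7q)^2 ≥ 0.

(3f - 7q)^2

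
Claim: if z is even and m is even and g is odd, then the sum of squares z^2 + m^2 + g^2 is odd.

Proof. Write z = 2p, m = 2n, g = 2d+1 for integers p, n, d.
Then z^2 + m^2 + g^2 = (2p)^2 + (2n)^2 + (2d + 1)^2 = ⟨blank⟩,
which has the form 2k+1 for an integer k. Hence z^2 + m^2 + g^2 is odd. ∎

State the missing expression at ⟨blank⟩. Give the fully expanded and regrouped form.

Expanding: (2p)^2 + (2n)^2 + (2d + 1)^2 = 4d^2 + 4d + 4n^2 + 4p^2 + 1.
Every term except the constant is even, so this is 2(2d^2 + 2d + 2n^2 + 2p^2) + 1,
and 2d^2 + 2d + 2n^2 + 2p^2 ∈ ℤ gives the required form.

2(2d^2 + 2d + 2n^2 + 2p^2) + 1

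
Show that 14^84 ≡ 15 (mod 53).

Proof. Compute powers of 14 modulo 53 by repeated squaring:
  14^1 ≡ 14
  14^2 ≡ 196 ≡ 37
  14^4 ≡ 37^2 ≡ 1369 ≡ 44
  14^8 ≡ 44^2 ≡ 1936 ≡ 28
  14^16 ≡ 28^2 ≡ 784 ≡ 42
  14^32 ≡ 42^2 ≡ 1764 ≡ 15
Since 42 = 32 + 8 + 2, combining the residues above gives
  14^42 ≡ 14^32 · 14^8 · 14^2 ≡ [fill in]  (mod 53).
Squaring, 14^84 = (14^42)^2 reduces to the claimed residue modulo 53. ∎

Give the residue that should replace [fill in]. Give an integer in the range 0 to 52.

Multiply the listed residues: 15 · 28 · 37 = 420 → 15540.
Reducing modulo 53: 15540 = 293·53 + 11, so 14^42 ≡ 11.

11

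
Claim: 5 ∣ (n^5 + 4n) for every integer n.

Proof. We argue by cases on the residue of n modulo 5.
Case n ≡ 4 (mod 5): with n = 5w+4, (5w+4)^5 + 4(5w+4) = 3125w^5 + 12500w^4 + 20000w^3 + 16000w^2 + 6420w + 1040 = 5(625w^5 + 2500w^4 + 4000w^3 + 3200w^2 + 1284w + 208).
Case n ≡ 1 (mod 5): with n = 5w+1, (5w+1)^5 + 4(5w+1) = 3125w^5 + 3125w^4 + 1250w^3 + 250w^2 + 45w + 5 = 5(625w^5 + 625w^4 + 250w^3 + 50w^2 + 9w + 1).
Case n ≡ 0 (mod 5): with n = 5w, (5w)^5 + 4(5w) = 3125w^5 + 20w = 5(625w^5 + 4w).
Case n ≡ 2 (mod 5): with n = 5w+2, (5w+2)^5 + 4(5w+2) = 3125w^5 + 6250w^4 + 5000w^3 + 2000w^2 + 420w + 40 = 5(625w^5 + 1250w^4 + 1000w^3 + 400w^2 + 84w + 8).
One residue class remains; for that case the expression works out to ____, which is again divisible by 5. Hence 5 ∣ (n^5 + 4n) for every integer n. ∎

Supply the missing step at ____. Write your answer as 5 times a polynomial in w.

5(625w^5 + 1875w^4 + 2250w^3 + 1350w^2 + 409w + 51)

The residues treated are {4, 1, 0, 2}, so the missing case is n ≡ 3 (mod 5); write n = 5w+3.
Then (5w+3)^5 + 4(5w+3) = 3125w^5 + 9375w^4 + 11250w^3 + 6750w^2 + 2045w + 255 = 5(625w^5 + 1875w^4 + 2250w^3 + 1350w^2 + 409w + 51).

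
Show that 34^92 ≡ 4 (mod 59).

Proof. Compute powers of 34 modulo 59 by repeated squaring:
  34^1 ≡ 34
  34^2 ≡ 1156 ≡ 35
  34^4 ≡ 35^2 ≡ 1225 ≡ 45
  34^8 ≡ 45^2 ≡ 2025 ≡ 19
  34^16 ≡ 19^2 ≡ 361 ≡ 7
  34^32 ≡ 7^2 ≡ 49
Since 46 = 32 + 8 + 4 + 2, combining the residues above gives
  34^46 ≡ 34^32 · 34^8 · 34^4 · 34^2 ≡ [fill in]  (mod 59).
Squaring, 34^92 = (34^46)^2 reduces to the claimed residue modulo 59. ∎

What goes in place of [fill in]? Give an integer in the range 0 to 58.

34^32 · 34^8 · 34^4 · 34^2 ≡ 49 · 19 · 45 · 35 = 1466325.
1466325 mod 59 = 57, so 34^46 ≡ 57 (mod 59).

57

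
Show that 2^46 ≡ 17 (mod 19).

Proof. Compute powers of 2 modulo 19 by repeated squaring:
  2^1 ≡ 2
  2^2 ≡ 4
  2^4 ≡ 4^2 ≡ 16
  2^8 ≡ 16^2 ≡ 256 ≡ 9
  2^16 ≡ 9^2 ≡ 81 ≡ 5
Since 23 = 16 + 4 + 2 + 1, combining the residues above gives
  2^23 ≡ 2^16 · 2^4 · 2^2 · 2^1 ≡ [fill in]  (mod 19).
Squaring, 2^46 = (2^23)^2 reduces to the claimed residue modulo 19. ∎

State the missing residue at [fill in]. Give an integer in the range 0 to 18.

13

2^16 · 2^4 · 2^2 · 2^1 ≡ 5 · 16 · 4 · 2 = 640.
640 mod 19 = 13, so 2^23 ≡ 13 (mod 19).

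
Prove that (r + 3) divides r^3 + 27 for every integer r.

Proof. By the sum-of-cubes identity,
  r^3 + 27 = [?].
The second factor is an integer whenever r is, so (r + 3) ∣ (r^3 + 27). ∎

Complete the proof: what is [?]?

(r + 3)(r^2 - 3r + 9)

a^3 + b^3 = (a + b)(a^2 - ab + b^2). With a = r, b = 3:
r^3 + 27 = (r + 3)(r^2 - 3r + 9).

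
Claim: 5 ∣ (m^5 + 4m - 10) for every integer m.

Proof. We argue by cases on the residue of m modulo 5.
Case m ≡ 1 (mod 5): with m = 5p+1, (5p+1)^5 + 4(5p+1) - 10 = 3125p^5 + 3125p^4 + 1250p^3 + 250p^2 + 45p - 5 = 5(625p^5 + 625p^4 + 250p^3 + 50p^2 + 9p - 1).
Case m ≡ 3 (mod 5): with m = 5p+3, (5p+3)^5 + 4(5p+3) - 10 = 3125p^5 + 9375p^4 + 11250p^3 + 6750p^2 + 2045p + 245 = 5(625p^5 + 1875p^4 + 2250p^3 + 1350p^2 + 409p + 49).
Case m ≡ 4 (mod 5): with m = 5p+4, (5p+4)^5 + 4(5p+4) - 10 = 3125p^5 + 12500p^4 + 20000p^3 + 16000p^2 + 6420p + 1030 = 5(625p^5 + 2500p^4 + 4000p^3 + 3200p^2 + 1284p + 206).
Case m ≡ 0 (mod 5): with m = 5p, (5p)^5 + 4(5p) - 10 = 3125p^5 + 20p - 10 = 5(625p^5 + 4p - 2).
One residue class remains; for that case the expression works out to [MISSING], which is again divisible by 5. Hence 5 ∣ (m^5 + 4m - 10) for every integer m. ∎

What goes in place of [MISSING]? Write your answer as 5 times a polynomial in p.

5(625p^5 + 1250p^4 + 1000p^3 + 400p^2 + 84p + 6)

The residues treated are {1, 3, 4, 0}, so the missing case is m ≡ 2 (mod 5); write m = 5p+2.
Then (5p+2)^5 + 4(5p+2) - 10 = 3125p^5 + 6250p^4 + 5000p^3 + 2000p^2 + 420p + 30 = 5(625p^5 + 1250p^4 + 1000p^3 + 400p^2 + 84p + 6).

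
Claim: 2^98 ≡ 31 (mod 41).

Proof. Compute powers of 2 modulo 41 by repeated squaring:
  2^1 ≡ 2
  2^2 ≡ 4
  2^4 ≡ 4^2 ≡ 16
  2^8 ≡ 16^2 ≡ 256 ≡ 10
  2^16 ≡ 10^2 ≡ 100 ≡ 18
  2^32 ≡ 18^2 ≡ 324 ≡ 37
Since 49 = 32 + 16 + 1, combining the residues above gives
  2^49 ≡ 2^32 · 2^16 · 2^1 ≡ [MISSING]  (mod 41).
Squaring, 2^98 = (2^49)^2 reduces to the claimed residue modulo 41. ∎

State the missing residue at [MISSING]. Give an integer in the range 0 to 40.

20

2^32 · 2^16 · 2^1 ≡ 37 · 18 · 2 = 1332.
1332 mod 41 = 20, so 2^49 ≡ 20 (mod 41).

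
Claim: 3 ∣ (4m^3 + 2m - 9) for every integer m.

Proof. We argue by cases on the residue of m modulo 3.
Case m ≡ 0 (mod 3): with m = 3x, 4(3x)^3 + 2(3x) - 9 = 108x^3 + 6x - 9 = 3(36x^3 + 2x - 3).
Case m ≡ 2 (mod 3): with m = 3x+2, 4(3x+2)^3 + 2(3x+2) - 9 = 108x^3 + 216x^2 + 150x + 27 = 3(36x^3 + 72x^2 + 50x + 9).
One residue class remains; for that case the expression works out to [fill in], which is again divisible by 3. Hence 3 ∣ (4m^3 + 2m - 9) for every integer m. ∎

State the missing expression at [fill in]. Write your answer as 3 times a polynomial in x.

3(36x^3 + 36x^2 + 14x - 1)

The residues treated are {0, 2}, so the missing case is m ≡ 1 (mod 3); write m = 3x+1.
Then 4(3x+1)^3 + 2(3x+1) - 9 = 108x^3 + 108x^2 + 42x - 3 = 3(36x^3 + 36x^2 + 14x - 1).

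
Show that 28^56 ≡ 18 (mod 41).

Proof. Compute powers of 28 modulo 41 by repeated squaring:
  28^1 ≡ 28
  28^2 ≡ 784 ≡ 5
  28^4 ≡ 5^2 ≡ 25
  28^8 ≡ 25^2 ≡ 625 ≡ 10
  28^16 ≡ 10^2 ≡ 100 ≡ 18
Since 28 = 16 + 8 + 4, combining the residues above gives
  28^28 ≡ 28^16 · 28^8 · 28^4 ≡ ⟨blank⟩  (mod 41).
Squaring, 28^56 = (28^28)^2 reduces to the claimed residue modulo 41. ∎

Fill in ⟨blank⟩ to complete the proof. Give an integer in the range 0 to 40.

31

Multiply the listed residues: 18 · 10 · 25 = 180 → 4500.
Reducing modulo 41: 4500 = 109·41 + 31, so 28^28 ≡ 31.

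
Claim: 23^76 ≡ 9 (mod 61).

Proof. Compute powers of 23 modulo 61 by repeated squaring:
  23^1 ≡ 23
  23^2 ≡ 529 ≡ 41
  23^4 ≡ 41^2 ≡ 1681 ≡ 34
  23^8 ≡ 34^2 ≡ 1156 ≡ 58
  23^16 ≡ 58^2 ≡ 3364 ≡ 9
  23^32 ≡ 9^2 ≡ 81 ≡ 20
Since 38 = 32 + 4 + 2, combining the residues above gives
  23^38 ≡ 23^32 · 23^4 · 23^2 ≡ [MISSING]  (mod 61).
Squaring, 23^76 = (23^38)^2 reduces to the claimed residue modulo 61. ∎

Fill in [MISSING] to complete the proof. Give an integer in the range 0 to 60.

23^32 · 23^4 · 23^2 ≡ 20 · 34 · 41 = 27880.
27880 mod 61 = 3, so 23^38 ≡ 3 (mod 61).

3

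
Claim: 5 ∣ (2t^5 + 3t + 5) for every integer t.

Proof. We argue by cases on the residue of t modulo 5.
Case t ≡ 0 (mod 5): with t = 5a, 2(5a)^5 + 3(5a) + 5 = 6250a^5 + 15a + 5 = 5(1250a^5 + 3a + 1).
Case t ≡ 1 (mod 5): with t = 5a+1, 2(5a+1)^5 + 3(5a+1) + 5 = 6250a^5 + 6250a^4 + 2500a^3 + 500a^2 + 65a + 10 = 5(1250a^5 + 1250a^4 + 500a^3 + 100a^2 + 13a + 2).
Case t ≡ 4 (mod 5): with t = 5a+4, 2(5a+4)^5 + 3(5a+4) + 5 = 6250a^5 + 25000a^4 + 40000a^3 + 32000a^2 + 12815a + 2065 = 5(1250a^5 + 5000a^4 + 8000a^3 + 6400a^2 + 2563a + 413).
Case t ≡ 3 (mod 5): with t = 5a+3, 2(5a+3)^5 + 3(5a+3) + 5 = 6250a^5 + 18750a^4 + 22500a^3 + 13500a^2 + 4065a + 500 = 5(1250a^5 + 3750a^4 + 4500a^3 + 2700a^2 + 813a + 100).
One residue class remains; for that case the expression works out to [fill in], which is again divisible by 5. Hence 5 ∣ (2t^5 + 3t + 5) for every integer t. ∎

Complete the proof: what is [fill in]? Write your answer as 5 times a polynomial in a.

Only t ≡ 2 (mod 5) is unaccounted for. Put t = 5a+2:
2(5a+2)^5 + 3(5a+2) + 5 expands to 6250a^5 + 12500a^4 + 10000a^3 + 4000a^2 + 815a + 75,
and factoring out 5 leaves 5(1250a^5 + 2500a^4 + 2000a^3 + 800a^2 + 163a + 15).

5(1250a^5 + 2500a^4 + 2000a^3 + 800a^2 + 163a + 15)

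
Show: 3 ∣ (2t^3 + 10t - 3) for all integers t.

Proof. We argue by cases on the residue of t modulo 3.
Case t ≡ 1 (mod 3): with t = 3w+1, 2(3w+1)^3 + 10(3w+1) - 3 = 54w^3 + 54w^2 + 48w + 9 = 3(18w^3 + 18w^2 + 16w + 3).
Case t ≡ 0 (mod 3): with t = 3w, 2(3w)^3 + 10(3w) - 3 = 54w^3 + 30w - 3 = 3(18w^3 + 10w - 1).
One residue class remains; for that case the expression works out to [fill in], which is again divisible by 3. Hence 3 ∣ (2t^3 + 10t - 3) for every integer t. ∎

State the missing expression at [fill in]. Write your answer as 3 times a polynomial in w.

Only t ≡ 2 (mod 3) is unaccounted for. Put t = 3w+2:
2(3w+2)^3 + 10(3w+2) - 3 expands to 54w^3 + 108w^2 + 102w + 33,
and factoring out 3 leaves 3(18w^3 + 36w^2 + 34w + 11).

3(18w^3 + 36w^2 + 34w + 11)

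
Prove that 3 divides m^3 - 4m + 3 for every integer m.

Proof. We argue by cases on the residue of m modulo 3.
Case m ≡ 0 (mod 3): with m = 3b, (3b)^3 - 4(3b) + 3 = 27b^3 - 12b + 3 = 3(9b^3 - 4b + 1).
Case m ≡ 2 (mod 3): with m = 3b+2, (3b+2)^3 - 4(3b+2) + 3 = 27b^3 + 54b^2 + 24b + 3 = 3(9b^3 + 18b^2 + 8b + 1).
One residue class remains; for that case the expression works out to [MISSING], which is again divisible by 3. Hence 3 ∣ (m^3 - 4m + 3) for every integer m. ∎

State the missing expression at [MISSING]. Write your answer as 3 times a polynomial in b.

The residues treated are {0, 2}, so the missing case is m ≡ 1 (mod 3); write m = 3b+1.
Then (3b+1)^3 - 4(3b+1) + 3 = 27b^3 + 27b^2 - 3b = 3(9b^3 + 9b^2 - b).

3(9b^3 + 9b^2 - b)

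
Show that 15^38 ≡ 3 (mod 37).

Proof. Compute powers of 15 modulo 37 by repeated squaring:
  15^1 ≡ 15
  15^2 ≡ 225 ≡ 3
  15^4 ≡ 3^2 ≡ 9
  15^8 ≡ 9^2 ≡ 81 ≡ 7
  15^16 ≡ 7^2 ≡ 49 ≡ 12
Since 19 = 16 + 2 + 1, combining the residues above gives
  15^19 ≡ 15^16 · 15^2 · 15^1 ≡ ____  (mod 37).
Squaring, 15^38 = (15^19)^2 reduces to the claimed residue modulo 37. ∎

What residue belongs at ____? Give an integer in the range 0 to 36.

22

Multiply the listed residues: 12 · 3 · 15 = 36 → 540.
Reducing modulo 37: 540 = 14·37 + 22, so 15^19 ≡ 22.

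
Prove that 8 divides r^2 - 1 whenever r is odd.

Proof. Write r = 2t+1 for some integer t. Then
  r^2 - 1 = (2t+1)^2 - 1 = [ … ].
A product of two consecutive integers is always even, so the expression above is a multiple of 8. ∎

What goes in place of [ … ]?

(2t+1)^2 - 1 = 4t^2 + 4t + 1 - 1 = 4t^2 + 4t = 4t(t+1).
Since t and t+1 are consecutive, t(t+1) is even, and 4·(even) is a multiple of 8.

4t(t + 1)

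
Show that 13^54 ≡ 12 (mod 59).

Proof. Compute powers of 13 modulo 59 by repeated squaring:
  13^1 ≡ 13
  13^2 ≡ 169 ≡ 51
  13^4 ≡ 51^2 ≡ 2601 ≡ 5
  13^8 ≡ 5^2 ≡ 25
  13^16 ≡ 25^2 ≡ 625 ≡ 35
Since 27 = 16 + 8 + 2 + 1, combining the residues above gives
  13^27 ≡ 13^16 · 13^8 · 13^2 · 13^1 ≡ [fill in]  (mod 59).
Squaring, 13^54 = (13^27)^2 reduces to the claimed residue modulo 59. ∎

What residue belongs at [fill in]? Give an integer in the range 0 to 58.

37

13^16 · 13^8 · 13^2 · 13^1 ≡ 35 · 25 · 51 · 13 = 580125.
580125 mod 59 = 37, so 13^27 ≡ 37 (mod 59).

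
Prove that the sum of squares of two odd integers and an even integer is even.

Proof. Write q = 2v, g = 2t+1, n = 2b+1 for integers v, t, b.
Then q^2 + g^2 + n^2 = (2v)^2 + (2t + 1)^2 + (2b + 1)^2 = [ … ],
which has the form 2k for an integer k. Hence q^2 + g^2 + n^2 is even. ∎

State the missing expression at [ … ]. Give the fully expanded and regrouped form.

2(2b^2 + 2b + 2t^2 + 2t + 2v^2 + 1)

Expanding: (2v)^2 + (2t + 1)^2 + (2b + 1)^2 = 4b^2 + 4b + 4t^2 + 4t + 4v^2 + 2.
Every term is even; pulling out the factor of 2 gives 2(2b^2 + 2b + 2t^2 + 2t + 2v^2 + 1).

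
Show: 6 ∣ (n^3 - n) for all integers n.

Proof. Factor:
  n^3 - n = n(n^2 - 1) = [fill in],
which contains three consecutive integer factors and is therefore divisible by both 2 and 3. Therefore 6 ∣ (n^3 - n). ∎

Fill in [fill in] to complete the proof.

n(n^2 - 1) = n(n - 1)(n + 1) = (n - 1)n(n + 1).
These three factors are consecutive integers, so their product is divisible by 6.

(n - 1)n(n + 1)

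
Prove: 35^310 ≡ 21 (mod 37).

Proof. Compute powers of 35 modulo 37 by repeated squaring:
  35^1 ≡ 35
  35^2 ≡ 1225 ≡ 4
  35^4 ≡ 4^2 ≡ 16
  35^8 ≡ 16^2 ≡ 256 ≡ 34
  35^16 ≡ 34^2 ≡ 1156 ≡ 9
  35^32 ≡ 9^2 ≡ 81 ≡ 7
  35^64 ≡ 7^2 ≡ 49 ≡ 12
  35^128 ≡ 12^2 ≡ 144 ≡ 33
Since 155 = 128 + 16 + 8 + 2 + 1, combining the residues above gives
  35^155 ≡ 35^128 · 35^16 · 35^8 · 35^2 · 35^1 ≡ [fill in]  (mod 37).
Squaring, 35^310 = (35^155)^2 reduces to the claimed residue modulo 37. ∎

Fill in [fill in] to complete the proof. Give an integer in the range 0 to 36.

24

Multiply the listed residues: 33 · 9 · 34 · 4 · 35 = 297 → 10098 → 40392 → 1413720.
Reducing modulo 37: 1413720 = 38208·37 + 24, so 35^155 ≡ 24.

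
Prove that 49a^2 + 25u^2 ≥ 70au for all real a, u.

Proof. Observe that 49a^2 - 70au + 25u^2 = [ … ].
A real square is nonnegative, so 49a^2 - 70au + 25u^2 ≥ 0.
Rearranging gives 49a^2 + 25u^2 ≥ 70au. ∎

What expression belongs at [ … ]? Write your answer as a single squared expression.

(7a - 5u)^2

The leading and trailing coefficients are 7^2 and 5^2, and 70 = 2·7·5, so the trinomial is (7a - 5u)^2.
Hence 49a^2 - 70au + 25u^2 ≥ 0.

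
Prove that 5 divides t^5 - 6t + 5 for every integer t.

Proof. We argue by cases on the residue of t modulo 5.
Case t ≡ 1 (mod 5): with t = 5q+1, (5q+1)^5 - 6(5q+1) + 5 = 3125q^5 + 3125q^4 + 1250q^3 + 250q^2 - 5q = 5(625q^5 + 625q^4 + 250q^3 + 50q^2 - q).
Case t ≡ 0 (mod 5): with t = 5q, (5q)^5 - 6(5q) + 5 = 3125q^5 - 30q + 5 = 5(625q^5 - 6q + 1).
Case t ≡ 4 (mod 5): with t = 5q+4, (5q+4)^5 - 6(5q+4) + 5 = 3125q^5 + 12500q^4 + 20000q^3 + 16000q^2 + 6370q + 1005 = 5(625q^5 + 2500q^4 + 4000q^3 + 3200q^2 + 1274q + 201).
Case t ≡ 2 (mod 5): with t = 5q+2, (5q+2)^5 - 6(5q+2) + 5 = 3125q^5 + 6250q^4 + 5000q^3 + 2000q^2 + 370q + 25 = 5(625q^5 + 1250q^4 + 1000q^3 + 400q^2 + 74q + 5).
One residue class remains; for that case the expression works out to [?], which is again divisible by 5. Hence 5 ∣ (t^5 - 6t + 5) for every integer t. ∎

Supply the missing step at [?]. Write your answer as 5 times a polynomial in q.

Only t ≡ 3 (mod 5) is unaccounted for. Put t = 5q+3:
(5q+3)^5 - 6(5q+3) + 5 expands to 3125q^5 + 9375q^4 + 11250q^3 + 6750q^2 + 1995q + 230,
and factoring out 5 leaves 5(625q^5 + 1875q^4 + 2250q^3 + 1350q^2 + 399q + 46).

5(625q^5 + 1875q^4 + 2250q^3 + 1350q^2 + 399q + 46)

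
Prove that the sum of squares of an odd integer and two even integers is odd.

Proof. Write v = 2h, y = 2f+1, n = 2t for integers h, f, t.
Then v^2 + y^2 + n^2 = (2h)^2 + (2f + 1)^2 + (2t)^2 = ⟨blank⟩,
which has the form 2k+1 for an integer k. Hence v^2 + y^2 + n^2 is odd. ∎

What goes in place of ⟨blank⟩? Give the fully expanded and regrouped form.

(2h)^2 + (2f + 1)^2 + (2t)^2 = 4f^2 + 4f + 4h^2 + 4t^2 + 1
= 2(2f^2 + 2f + 2h^2 + 2t^2) + 1.
Since 2f^2 + 2f + 2h^2 + 2t^2 is an integer, the sum of squares is of the form 2k+1 for an integer k.

2(2f^2 + 2f + 2h^2 + 2t^2) + 1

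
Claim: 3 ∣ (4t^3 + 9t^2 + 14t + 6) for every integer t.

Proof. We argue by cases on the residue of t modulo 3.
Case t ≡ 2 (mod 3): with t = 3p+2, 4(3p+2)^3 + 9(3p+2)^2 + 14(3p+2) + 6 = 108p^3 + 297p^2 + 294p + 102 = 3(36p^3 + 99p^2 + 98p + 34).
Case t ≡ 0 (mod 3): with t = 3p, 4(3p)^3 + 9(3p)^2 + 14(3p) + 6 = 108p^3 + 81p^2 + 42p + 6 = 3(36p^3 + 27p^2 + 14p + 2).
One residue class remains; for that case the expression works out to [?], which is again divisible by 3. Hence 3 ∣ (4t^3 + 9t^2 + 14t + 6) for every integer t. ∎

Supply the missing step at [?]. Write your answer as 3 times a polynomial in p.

3(36p^3 + 63p^2 + 44p + 11)

Only t ≡ 1 (mod 3) is unaccounted for. Put t = 3p+1:
4(3p+1)^3 + 9(3p+1)^2 + 14(3p+1) + 6 expands to 108p^3 + 189p^2 + 132p + 33,
and factoring out 3 leaves 3(36p^3 + 63p^2 + 44p + 11).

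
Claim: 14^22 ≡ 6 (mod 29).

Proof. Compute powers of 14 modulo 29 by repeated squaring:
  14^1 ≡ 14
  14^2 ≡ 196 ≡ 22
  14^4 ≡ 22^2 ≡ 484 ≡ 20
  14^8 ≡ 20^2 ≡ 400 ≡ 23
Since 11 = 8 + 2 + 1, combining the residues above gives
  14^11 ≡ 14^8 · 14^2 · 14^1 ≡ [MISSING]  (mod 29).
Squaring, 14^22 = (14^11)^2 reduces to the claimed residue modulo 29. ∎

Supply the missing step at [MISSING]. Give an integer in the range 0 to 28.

14^8 · 14^2 · 14^1 ≡ 23 · 22 · 14 = 7084.
7084 mod 29 = 8, so 14^11 ≡ 8 (mod 29).

8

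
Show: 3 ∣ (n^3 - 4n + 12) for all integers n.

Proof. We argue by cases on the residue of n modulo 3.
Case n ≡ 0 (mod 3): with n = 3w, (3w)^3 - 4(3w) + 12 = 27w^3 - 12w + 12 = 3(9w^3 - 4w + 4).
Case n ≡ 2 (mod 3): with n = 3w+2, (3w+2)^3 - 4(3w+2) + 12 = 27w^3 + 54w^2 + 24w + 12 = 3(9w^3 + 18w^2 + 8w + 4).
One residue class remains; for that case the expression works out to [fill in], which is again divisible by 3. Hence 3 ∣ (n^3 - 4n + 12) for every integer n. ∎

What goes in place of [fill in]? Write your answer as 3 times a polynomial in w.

Only n ≡ 1 (mod 3) is unaccounted for. Put n = 3w+1:
(3w+1)^3 - 4(3w+1) + 12 expands to 27w^3 + 27w^2 - 3w + 9,
and factoring out 3 leaves 3(9w^3 + 9w^2 - w + 3).

3(9w^3 + 9w^2 - w + 3)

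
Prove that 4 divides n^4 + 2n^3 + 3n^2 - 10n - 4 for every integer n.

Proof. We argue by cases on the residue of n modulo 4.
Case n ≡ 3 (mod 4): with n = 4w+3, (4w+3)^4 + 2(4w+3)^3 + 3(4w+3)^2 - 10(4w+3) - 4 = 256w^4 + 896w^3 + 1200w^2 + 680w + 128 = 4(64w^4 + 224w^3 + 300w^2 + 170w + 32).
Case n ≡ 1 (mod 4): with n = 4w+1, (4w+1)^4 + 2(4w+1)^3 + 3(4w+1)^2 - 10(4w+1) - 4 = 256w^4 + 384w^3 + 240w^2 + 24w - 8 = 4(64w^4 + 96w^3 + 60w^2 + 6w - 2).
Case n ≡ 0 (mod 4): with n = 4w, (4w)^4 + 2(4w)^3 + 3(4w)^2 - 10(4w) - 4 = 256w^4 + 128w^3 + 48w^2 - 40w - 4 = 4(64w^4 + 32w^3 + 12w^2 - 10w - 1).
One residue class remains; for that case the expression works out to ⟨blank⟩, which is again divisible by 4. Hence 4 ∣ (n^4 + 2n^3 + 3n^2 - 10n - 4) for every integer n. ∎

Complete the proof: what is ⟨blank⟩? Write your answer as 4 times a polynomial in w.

The residues treated are {3, 1, 0}, so the missing case is n ≡ 2 (mod 4); write n = 4w+2.
Then (4w+2)^4 + 2(4w+2)^3 + 3(4w+2)^2 - 10(4w+2) - 4 = 256w^4 + 640w^3 + 624w^2 + 232w + 20 = 4(64w^4 + 160w^3 + 156w^2 + 58w + 5).

4(64w^4 + 160w^3 + 156w^2 + 58w + 5)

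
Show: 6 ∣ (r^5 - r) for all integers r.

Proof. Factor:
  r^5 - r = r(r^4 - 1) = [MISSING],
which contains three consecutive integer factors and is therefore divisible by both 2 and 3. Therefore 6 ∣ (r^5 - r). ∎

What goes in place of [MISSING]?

(r - 1)r(r + 1)(r^2 + 1)

r^4 - 1 = (r^2 - 1)(r^2 + 1), and r^2 - 1 = (r-1)(r+1).
So r(r^4 - 1) = (r - 1)r(r + 1)(r^2 + 1).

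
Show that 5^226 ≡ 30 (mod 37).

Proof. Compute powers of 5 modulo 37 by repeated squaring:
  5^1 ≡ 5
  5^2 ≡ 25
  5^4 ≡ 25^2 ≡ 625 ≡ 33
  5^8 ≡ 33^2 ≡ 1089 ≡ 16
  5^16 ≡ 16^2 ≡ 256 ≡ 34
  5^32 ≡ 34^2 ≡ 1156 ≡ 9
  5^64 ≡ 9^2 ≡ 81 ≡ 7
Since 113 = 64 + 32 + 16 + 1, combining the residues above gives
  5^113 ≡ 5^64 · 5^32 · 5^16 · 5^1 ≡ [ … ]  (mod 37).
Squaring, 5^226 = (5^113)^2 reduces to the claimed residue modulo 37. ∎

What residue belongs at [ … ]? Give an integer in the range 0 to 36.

Multiply the listed residues: 7 · 9 · 34 · 5 = 63 → 2142 → 10710.
Reducing modulo 37: 10710 = 289·37 + 17, so 5^113 ≡ 17.

17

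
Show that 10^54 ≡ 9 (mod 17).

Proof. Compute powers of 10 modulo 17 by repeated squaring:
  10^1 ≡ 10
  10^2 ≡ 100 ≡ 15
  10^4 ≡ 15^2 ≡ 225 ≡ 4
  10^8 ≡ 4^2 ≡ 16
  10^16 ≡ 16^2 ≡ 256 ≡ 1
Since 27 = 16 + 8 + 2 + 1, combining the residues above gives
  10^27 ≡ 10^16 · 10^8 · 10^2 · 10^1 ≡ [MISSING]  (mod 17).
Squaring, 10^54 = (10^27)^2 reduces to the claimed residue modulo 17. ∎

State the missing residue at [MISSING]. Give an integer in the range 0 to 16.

3

Multiply the listed residues: 1 · 16 · 15 · 10 = 16 → 240 → 2400.
Reducing modulo 17: 2400 = 141·17 + 3, so 10^27 ≡ 3.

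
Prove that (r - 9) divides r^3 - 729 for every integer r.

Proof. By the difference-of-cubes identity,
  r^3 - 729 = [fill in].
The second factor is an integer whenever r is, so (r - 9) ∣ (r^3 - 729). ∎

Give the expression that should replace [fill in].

Polynomial division of r^3 - 729 by r - 9 leaves remainder 0 and quotient r^2 + 9r + 81.
Hence r^3 - 729 = (r - 9)(r^2 + 9r + 81).

(r - 9)(r^2 + 9r + 81)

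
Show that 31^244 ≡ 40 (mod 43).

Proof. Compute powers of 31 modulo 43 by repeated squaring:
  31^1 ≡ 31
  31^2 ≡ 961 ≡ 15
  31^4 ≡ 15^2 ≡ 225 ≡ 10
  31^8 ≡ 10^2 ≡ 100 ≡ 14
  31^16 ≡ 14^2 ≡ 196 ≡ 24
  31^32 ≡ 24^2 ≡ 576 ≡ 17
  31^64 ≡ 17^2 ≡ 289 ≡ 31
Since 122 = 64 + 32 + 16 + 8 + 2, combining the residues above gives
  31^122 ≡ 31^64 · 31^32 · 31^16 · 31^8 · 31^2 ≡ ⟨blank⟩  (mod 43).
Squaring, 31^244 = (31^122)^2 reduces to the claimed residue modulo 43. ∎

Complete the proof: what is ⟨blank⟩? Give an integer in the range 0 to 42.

13

31^64 · 31^32 · 31^16 · 31^8 · 31^2 ≡ 31 · 17 · 24 · 14 · 15 = 2656080.
2656080 mod 43 = 13, so 31^122 ≡ 13 (mod 43).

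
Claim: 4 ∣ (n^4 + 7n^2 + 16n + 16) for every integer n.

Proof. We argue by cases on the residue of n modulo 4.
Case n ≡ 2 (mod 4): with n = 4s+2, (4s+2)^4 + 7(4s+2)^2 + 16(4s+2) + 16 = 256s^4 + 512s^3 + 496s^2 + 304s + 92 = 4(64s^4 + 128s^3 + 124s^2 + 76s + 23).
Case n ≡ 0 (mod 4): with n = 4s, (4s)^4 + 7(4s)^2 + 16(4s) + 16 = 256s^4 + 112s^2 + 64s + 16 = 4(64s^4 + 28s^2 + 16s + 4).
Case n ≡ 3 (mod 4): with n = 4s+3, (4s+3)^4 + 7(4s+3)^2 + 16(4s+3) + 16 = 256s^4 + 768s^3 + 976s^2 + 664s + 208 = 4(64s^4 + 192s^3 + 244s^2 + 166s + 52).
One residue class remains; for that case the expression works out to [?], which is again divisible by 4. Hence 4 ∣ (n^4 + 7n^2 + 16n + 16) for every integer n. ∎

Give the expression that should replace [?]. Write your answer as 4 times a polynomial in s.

The residues treated are {2, 0, 3}, so the missing case is n ≡ 1 (mod 4); write n = 4s+1.
Then (4s+1)^4 + 7(4s+1)^2 + 16(4s+1) + 16 = 256s^4 + 256s^3 + 208s^2 + 136s + 40 = 4(64s^4 + 64s^3 + 52s^2 + 34s + 10).

4(64s^4 + 64s^3 + 52s^2 + 34s + 10)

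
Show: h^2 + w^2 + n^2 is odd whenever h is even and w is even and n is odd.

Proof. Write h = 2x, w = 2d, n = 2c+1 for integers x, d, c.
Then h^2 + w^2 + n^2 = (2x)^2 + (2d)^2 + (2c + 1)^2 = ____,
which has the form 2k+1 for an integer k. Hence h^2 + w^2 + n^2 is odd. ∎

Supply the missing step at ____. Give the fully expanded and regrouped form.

(2x)^2 + (2d)^2 + (2c + 1)^2 = 4c^2 + 4c + 4d^2 + 4x^2 + 1
= 2(2c^2 + 2c + 2d^2 + 2x^2) + 1.
Since 2c^2 + 2c + 2d^2 + 2x^2 is an integer, the sum of squares is of the form 2k+1 for an integer k.

2(2c^2 + 2c + 2d^2 + 2x^2) + 1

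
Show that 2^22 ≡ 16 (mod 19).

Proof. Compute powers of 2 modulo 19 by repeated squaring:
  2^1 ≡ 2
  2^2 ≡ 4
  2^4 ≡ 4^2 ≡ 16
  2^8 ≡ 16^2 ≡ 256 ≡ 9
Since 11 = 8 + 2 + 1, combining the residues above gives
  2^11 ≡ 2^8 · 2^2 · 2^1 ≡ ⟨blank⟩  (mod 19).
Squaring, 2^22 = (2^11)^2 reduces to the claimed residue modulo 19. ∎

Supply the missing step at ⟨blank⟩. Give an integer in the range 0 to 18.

2^8 · 2^2 · 2^1 ≡ 9 · 4 · 2 = 72.
72 mod 19 = 15, so 2^11 ≡ 15 (mod 19).

15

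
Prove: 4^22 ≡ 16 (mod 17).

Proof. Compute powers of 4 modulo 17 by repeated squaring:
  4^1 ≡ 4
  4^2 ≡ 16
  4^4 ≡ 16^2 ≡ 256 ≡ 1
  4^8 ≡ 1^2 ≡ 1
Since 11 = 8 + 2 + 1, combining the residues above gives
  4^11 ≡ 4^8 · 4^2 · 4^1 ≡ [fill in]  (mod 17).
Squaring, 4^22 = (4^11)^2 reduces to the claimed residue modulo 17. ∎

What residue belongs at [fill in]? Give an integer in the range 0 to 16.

13

4^8 · 4^2 · 4^1 ≡ 1 · 16 · 4 = 64.
64 mod 17 = 13, so 4^11 ≡ 13 (mod 17).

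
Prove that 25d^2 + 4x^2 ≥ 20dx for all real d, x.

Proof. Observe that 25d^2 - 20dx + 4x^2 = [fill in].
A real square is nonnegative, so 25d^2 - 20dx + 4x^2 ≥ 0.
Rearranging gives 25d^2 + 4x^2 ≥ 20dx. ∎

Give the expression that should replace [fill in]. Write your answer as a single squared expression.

(5d - 2x)^2

25d^2 - 20dx + 4x^2 is a perfect-square trinomial: the outer terms are (5d)^2 and (2x)^2, and the cross term is -2·5d·2x.
So 25d^2 - 20dx + 4x^2 = (5d - 2x)^2 ≥ 0.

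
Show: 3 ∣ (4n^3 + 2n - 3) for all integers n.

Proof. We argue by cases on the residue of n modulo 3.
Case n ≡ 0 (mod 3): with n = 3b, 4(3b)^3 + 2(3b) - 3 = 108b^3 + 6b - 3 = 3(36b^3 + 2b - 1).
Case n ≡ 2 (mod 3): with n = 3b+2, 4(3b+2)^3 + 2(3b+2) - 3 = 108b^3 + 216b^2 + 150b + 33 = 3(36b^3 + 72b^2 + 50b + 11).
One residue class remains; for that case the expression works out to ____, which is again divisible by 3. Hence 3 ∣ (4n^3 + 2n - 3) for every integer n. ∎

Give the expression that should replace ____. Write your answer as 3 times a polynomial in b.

3(36b^3 + 36b^2 + 14b + 1)

The residues treated are {0, 2}, so the missing case is n ≡ 1 (mod 3); write n = 3b+1.
Then 4(3b+1)^3 + 2(3b+1) - 3 = 108b^3 + 108b^2 + 42b + 3 = 3(36b^3 + 36b^2 + 14b + 1).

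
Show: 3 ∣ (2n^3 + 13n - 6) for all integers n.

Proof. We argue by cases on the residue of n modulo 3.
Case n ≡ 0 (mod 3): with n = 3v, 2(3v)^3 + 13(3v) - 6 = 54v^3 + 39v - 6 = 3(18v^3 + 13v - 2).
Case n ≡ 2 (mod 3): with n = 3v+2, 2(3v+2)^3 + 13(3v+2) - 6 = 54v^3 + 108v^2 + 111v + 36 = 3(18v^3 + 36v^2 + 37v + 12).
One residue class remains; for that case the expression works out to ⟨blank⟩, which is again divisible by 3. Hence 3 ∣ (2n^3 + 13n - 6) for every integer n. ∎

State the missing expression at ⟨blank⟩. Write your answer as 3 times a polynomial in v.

The residues treated are {0, 2}, so the missing case is n ≡ 1 (mod 3); write n = 3v+1.
Then 2(3v+1)^3 + 13(3v+1) - 6 = 54v^3 + 54v^2 + 57v + 9 = 3(18v^3 + 18v^2 + 19v + 3).

3(18v^3 + 18v^2 + 19v + 3)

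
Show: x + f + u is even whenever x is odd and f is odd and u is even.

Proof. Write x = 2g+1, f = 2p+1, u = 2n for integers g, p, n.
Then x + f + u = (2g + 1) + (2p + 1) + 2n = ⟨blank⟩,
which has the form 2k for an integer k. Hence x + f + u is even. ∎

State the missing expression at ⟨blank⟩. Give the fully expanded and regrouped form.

(2g + 1) + (2p + 1) + 2n = 2g + 2n + 2p + 2
= 2(g + n + p + 1).
Since g + n + p + 1 is an integer, the sum is of the form 2k for an integer k.

2(g + n + p + 1)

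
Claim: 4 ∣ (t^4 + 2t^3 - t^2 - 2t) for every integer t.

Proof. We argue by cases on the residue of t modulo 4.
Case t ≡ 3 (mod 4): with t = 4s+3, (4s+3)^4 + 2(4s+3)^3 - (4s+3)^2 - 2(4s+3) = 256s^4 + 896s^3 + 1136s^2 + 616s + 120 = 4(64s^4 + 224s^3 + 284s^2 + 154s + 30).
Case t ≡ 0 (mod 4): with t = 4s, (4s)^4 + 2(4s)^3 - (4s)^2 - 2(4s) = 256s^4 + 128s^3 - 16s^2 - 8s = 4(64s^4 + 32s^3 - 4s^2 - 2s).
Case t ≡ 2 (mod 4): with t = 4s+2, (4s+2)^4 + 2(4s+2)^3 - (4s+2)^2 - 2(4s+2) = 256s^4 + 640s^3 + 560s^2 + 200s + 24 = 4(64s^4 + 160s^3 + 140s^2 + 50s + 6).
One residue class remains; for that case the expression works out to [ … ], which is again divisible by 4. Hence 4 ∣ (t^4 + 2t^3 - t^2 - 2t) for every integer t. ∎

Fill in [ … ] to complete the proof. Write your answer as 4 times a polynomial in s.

Only t ≡ 1 (mod 4) is unaccounted for. Put t = 4s+1:
(4s+1)^4 + 2(4s+1)^3 - (4s+1)^2 - 2(4s+1) expands to 256s^4 + 384s^3 + 176s^2 + 24s,
and factoring out 4 leaves 4(64s^4 + 96s^3 + 44s^2 + 6s).

4(64s^4 + 96s^3 + 44s^2 + 6s)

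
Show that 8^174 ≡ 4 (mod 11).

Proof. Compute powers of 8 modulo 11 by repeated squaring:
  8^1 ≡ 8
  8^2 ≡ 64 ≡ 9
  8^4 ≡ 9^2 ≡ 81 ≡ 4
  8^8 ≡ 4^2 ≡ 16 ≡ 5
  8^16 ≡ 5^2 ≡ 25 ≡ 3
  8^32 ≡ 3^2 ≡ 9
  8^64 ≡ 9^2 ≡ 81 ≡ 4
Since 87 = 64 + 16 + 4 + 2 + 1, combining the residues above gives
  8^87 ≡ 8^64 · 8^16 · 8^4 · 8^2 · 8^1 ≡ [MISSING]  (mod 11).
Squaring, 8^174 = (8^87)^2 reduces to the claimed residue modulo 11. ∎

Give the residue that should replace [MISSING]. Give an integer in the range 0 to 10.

2

8^64 · 8^16 · 8^4 · 8^2 · 8^1 ≡ 4 · 3 · 4 · 9 · 8 = 3456.
3456 mod 11 = 2, so 8^87 ≡ 2 (mod 11).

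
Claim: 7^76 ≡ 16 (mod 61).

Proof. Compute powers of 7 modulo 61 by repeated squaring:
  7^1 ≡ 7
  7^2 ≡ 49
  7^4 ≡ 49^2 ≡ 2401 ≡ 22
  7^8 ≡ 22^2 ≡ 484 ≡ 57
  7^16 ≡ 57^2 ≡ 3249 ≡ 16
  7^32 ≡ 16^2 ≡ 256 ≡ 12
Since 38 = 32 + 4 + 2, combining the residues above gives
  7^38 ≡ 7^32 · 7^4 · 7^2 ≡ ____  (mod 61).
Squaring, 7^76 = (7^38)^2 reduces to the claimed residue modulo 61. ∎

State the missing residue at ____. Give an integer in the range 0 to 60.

7^32 · 7^4 · 7^2 ≡ 12 · 22 · 49 = 12936.
12936 mod 61 = 4, so 7^38 ≡ 4 (mod 61).

4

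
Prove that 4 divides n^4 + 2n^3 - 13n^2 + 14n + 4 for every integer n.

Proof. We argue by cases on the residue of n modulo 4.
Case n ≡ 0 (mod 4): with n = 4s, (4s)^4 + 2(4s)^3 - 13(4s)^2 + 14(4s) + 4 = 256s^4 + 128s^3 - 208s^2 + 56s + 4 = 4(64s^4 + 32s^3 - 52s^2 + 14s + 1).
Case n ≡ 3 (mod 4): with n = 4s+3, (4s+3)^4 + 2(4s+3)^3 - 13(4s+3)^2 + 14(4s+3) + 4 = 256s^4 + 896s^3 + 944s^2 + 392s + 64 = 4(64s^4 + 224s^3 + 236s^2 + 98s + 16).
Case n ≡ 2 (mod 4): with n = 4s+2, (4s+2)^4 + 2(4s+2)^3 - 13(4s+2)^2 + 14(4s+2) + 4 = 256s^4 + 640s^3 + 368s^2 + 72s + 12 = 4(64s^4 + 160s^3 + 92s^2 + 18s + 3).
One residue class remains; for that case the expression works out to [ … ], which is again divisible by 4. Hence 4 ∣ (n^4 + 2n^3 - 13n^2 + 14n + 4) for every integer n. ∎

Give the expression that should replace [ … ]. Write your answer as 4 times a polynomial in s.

Only n ≡ 1 (mod 4) is unaccounted for. Put n = 4s+1:
(4s+1)^4 + 2(4s+1)^3 - 13(4s+1)^2 + 14(4s+1) + 4 expands to 256s^4 + 384s^3 - 16s^2 - 8s + 8,
and factoring out 4 leaves 4(64s^4 + 96s^3 - 4s^2 - 2s + 2).

4(64s^4 + 96s^3 - 4s^2 - 2s + 2)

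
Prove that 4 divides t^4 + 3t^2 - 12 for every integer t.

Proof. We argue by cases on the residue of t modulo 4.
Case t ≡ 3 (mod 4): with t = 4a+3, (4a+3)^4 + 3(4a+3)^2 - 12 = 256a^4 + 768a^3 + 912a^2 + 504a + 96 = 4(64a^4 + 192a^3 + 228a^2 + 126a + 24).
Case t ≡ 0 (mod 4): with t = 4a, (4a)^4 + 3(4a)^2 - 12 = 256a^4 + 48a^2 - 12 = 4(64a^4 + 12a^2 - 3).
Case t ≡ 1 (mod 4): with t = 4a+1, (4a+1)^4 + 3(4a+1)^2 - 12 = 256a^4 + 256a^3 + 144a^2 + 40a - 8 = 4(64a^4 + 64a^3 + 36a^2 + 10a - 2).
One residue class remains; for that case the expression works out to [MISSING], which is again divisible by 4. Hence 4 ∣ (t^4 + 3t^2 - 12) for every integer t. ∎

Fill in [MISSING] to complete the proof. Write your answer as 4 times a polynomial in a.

The residues treated are {3, 0, 1}, so the missing case is t ≡ 2 (mod 4); write t = 4a+2.
Then (4a+2)^4 + 3(4a+2)^2 - 12 = 256a^4 + 512a^3 + 432a^2 + 176a + 16 = 4(64a^4 + 128a^3 + 108a^2 + 44a + 4).

4(64a^4 + 128a^3 + 108a^2 + 44a + 4)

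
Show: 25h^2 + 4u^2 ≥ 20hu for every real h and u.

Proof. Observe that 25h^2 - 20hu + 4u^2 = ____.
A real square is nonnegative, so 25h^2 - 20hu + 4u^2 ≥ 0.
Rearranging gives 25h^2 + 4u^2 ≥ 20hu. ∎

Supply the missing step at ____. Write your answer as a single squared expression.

The leading and trailing coefficients are 5^2 and 2^2, and 20 = 2·5·2, so the trinomial is (5h - 2u)^2.
Hence 25h^2 - 20hu + 4u^2 ≥ 0.

(5h - 2u)^2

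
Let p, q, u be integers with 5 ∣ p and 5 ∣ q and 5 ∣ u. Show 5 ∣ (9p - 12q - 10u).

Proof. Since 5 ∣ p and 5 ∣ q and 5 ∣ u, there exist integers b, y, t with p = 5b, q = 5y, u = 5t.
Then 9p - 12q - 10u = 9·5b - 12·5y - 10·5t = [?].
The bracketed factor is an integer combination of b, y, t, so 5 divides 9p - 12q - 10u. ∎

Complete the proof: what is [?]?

5(9b - 10t - 12y)

Each term has a factor of 5: 9·5b - 12·5y - 10·5t = 5·(9b - 10t - 12y).
Since 9b - 10t - 12y is an integer, 5 ∣ (9p - 12q - 10u).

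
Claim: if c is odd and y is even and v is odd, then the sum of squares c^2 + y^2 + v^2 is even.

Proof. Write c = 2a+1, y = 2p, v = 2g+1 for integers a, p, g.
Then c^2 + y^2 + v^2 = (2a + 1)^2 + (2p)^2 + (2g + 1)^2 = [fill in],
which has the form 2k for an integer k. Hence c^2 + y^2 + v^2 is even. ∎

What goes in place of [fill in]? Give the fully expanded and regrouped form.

2(2a^2 + 2a + 2g^2 + 2g + 2p^2 + 1)

Expanding: (2a + 1)^2 + (2p)^2 + (2g + 1)^2 = 4a^2 + 4a + 4g^2 + 4g + 4p^2 + 2.
Every term is even; pulling out the factor of 2 gives 2(2a^2 + 2a + 2g^2 + 2g + 2p^2 + 1).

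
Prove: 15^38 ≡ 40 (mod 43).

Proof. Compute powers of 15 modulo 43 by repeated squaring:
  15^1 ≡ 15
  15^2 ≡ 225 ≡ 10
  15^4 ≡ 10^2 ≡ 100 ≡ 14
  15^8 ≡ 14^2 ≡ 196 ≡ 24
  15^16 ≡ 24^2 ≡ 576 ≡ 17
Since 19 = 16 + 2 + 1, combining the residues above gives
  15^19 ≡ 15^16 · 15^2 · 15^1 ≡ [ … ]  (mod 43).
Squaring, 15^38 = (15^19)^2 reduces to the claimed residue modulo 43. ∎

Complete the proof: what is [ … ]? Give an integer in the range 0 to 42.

15^16 · 15^2 · 15^1 ≡ 17 · 10 · 15 = 2550.
2550 mod 43 = 13, so 15^19 ≡ 13 (mod 43).

13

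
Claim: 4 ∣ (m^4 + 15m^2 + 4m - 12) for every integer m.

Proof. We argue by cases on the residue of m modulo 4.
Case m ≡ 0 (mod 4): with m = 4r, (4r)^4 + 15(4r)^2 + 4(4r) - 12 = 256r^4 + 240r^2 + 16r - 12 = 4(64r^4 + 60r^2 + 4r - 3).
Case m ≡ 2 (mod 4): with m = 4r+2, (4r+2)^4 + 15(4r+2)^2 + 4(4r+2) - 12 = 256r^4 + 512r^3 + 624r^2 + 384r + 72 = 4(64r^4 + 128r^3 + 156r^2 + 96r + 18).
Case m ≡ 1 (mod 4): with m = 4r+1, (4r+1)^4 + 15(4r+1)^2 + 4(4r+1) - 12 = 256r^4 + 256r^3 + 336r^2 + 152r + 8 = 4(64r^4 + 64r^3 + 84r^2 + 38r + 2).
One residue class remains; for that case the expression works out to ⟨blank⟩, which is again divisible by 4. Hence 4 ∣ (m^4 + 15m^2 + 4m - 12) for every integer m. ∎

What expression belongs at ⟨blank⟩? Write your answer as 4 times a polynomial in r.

The residues treated are {0, 2, 1}, so the missing case is m ≡ 3 (mod 4); write m = 4r+3.
Then (4r+3)^4 + 15(4r+3)^2 + 4(4r+3) - 12 = 256r^4 + 768r^3 + 1104r^2 + 808r + 216 = 4(64r^4 + 192r^3 + 276r^2 + 202r + 54).

4(64r^4 + 192r^3 + 276r^2 + 202r + 54)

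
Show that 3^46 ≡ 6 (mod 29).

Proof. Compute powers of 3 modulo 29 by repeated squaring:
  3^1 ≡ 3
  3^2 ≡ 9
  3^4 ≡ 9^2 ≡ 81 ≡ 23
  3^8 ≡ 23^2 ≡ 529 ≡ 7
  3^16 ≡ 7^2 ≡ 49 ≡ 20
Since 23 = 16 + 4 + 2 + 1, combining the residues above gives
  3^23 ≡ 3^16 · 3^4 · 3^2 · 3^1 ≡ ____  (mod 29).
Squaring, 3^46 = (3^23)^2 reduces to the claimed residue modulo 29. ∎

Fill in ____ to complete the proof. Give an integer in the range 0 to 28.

Multiply the listed residues: 20 · 23 · 9 · 3 = 460 → 4140 → 12420.
Reducing modulo 29: 12420 = 428·29 + 8, so 3^23 ≡ 8.

8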